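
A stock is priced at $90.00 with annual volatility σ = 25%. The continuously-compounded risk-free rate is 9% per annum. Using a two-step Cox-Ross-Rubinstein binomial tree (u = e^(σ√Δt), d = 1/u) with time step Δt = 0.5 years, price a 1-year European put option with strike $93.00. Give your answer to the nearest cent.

$6.01

CRR parameters: u = e^(σ√Δt) = e^(0.25·√0.5) = 1.1934, d = 1/u = 0.8380
Per-period rate: rΔt = 0.09·0.5 = 0.045, so R = e^0.045 = 1.0460
Risk-neutral probability p = (e^0.045 − 0.8380)/(1.1934 − 0.8380) = 0.2081/0.3554 = 0.5854
Terminal stock prices: S_uu = 128.2, S_ud = 90, S_dd = 63.2
Terminal payoffs (K − S): max(-35.17, 0) = 0, max(3, 0) = 3, max(29.8, 0) = 29.8
Node u (S = 107.4): V_u = e^(−0.045)·[0.5854·0.0000 + 0.4146·3.0000] = 1.1890
Node d (S = 75.42): V_d = e^(−0.045)·[0.5854·3.0000 + 0.4146·29.8030] = 13.4907
Node 0 (S = 90): V_0 = e^(−0.045)·[0.5854·1.1890 + 0.4146·13.4907] = 6.0122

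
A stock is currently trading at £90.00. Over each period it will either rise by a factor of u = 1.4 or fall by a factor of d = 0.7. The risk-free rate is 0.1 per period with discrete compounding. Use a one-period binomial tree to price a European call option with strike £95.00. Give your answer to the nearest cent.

Risk-neutral probability p = (1 + 0.1 − 0.7)/(1.4 − 0.7) = 0.4000/0.7000 = 0.5714
Terminal stock prices: S_u = 126, S_d = 63
Terminal payoffs (S − K): max(31, 0) = 31, max(-32, 0) = 0
Node 0 (S = 90): V_0 = 1/1.1·[0.5714·31.0000 + 0.4286·0.0000] = 16.1039

£16.10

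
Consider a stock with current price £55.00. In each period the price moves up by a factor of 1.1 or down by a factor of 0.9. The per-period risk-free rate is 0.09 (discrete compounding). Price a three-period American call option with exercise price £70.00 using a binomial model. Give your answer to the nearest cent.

Risk-neutral probability p = (1 + 0.09 − 0.9)/(1.1 − 0.9) = 0.1900/0.2000 = 0.9500
Terminal stock prices: S_uuu = 73.21, S_uud = 59.9, S_udd = 49.01, S_ddd = 40.1
Terminal payoffs (S − K): max(3.205, 0) = 3.205, max(-10.1, 0) = 0, max(-20.99, 0) = 0, max(-29.9, 0) = 0
Node uu (S = 66.55): continuation = 1/1.09·[0.9500·3.2050 + 0.0500·0.0000] = 2.7933; exercise value = 0.0000 ≤ continuation, so V_uu = 2.7933
Node ud (S = 54.45): continuation = 1/1.09·[0.9500·0.0000 + 0.0500·0.0000] = 0.0000; exercise value = 0.0000 ≤ continuation, so V_ud = 0.0000
Node dd (S = 44.55): continuation = 1/1.09·[0.9500·0.0000 + 0.0500·0.0000] = 0.0000; exercise value = 0.0000 ≤ continuation, so V_dd = 0.0000
Node u (S = 60.5): continuation = 1/1.09·[0.9500·2.7933 + 0.0500·0.0000] = 2.4346; exercise value = 0.0000 ≤ continuation, so V_u = 2.4346
Node d (S = 49.5): continuation = 1/1.09·[0.9500·0.0000 + 0.0500·0.0000] = 0.0000; exercise value = 0.0000 ≤ continuation, so V_d = 0.0000
Node 0 (S = 55): continuation = 1/1.09·[0.9500·2.4346 + 0.0500·0.0000] = 2.1219; exercise value = 0.0000 ≤ continuation, so V_0 = 2.1219

£2.12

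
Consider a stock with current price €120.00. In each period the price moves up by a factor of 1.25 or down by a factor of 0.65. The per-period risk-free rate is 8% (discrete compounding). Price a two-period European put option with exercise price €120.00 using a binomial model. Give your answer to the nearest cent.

€12.60

Risk-neutral probability p = (1 + 0.08 − 0.65)/(1.25 − 0.65) = 0.4300/0.6000 = 0.7167
Terminal stock prices: S_uu = 187.5, S_ud = 97.5, S_dd = 50.7
Terminal payoffs (K − S): max(-67.5, 0) = 0, max(22.5, 0) = 22.5, max(69.3, 0) = 69.3
Node u (S = 150): V_u = 1/1.08·[0.7167·0.0000 + 0.2833·22.5000] = 5.9028
Node d (S = 78): V_d = 1/1.08·[0.7167·22.5000 + 0.2833·69.3000] = 33.1111
Node 0 (S = 120): V_0 = 1/1.08·[0.7167·5.9028 + 0.2833·33.1111] = 12.6035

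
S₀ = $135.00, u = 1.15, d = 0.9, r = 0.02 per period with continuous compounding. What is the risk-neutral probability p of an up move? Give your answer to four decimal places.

Risk-neutral probability p = (e^0.02 − 0.9)/(1.15 − 0.9) = 0.1202/0.2500 = 0.4808

p = 0.4808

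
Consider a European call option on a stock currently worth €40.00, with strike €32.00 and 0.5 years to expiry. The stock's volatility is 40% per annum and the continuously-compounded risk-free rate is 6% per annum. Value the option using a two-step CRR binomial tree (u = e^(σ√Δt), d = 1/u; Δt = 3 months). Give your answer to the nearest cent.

CRR parameters: u = e^(σ√Δt) = e^(0.4·√0.25) = 1.2214, d = 1/u = 0.8187
Per-period rate: rΔt = 0.06·0.25 = 0.015, so R = e^0.015 = 1.0151
Risk-neutral probability p = (e^0.015 − 0.8187)/(1.2214 − 0.8187) = 0.1964/0.4027 = 0.4877
Terminal stock prices: S_uu = 59.67, S_ud = 40, S_dd = 26.81
Terminal payoffs (S − K): max(27.67, 0) = 27.67, max(8, 0) = 8, max(-5.187, 0) = 0
Node u (S = 48.86): V_u = e^(−0.015)·[0.4877·27.6730 + 0.5123·8.0000] = 17.3325
Node d (S = 32.75): V_d = e^(−0.015)·[0.4877·8.0000 + 0.5123·0.0000] = 3.8435
Node 0 (S = 40): V_0 = e^(−0.015)·[0.4877·17.3325 + 0.5123·3.8435] = 10.2669

€10.27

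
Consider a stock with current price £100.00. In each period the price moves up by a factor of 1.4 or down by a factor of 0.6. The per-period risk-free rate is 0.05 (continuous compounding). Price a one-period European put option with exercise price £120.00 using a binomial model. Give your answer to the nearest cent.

Risk-neutral probability p = (e^0.05 − 0.6)/(1.4 − 0.6) = 0.4513/0.8000 = 0.5641
Terminal stock prices: S_u = 140, S_d = 60
Terminal payoffs (K − S): max(-20, 0) = 0, max(60, 0) = 60
Node 0 (S = 100): V_0 = e^(−0.05)·[0.5641·0.0000 + 0.4359·60.0000] = 24.8791

£24.88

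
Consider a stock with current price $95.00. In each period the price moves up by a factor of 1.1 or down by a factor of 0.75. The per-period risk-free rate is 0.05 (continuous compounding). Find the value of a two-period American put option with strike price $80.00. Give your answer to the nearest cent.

$1.34

Risk-neutral probability p = (e^0.05 − 0.75)/(1.1 − 0.75) = 0.3013/0.3500 = 0.8608
Terminal stock prices: S_uu = 115, S_ud = 78.38, S_dd = 53.44
Terminal payoffs (K − S): max(-34.95, 0) = 0, max(1.625, 0) = 1.625, max(26.56, 0) = 26.56
Node u (S = 104.5): continuation = e^(−0.05)·[0.8608·0.0000 + 0.1392·1.6250] = 0.2152; exercise value = 0.0000 ≤ continuation, so V_u = 0.2152
Node d (S = 71.25): continuation = e^(−0.05)·[0.8608·1.6250 + 0.1392·26.5625] = 4.8484; exercise value = 8.7500 > continuation, so V_d = 8.7500 (exercise)
Node 0 (S = 95): continuation = e^(−0.05)·[0.8608·0.2152 + 0.1392·8.7500] = 1.3350; exercise value = 0.0000 ≤ continuation, so V_0 = 1.3350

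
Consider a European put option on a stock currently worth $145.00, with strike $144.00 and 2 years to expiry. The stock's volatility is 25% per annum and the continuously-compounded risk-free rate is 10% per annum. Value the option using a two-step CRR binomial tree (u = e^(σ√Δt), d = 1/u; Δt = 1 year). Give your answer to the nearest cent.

CRR parameters: u = e^(σ√Δt) = e^(0.25·√1) = 1.2840, d = 1/u = 0.7788
Per-period rate: rΔt = 0.1·1 = 0.1, so R = e^0.1 = 1.1052
Risk-neutral probability p = (e^0.1 − 0.7788)/(1.2840 − 0.7788) = 0.3264/0.5052 = 0.6460
Terminal stock prices: S_uu = 239.1, S_ud = 145, S_dd = 87.95
Terminal payoffs (K − S): max(-95.06, 0) = 0, max(-1, 0) = 0, max(56.05, 0) = 56.05
Node u (S = 186.2): V_u = e^(−0.1)·[0.6460·0.0000 + 0.3540·0.0000] = 0.0000
Node d (S = 112.9): V_d = e^(−0.1)·[0.6460·0.0000 + 0.3540·56.0531] = 17.9550
Node 0 (S = 145): V_0 = e^(−0.1)·[0.6460·0.0000 + 0.3540·17.9550] = 5.7514

$5.75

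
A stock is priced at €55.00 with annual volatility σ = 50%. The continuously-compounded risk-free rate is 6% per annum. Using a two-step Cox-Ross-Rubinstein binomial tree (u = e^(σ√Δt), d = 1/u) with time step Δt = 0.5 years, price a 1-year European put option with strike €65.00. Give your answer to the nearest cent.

€15.28

CRR parameters: u = e^(σ√Δt) = e^(0.5·√0.5) = 1.4241, d = 1/u = 0.7022
Per-period rate: rΔt = 0.06·0.5 = 0.03, so R = e^0.03 = 1.0305
Risk-neutral probability p = (e^0.03 − 0.7022)/(1.4241 − 0.7022) = 0.3283/0.7219 = 0.4547
Terminal stock prices: S_uu = 111.5, S_ud = 55, S_dd = 27.12
Terminal payoffs (K − S): max(-46.55, 0) = 0, max(10, 0) = 10, max(37.88, 0) = 37.88
Node u (S = 78.33): V_u = e^(−0.03)·[0.4547·0.0000 + 0.5453·10.0000] = 5.2918
Node d (S = 38.62): V_d = e^(−0.03)·[0.4547·10.0000 + 0.5453·37.8812] = 24.4586
Node 0 (S = 55): V_0 = e^(−0.03)·[0.4547·5.2918 + 0.5453·24.4586] = 15.2780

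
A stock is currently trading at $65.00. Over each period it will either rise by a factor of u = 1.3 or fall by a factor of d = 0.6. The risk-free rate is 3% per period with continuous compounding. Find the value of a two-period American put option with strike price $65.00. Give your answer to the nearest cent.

$12.90

Risk-neutral probability p = (e^0.03 − 0.6)/(1.3 − 0.6) = 0.4305/0.7000 = 0.6149
Terminal stock prices: S_uu = 109.9, S_ud = 50.7, S_dd = 23.4
Terminal payoffs (K − S): max(-44.85, 0) = 0, max(14.3, 0) = 14.3, max(41.6, 0) = 41.6
Node u (S = 84.5): continuation = e^(−0.03)·[0.6149·0.0000 + 0.3851·14.3000] = 5.3437; exercise value = 0.0000 ≤ continuation, so V_u = 5.3437
Node d (S = 39): continuation = e^(−0.03)·[0.6149·14.3000 + 0.3851·41.6000] = 24.0790; exercise value = 26.0000 > continuation, so V_d = 26.0000 (exercise)
Node 0 (S = 65): continuation = e^(−0.03)·[0.6149·5.3437 + 0.3851·26.0000] = 12.9047; exercise value = 0.0000 ≤ continuation, so V_0 = 12.9047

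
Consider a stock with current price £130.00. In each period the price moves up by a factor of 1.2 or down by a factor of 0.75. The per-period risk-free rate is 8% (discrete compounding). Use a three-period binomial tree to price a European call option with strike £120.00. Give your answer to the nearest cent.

Risk-neutral probability p = (1 + 0.08 − 0.75)/(1.2 − 0.75) = 0.3300/0.4500 = 0.7333
Terminal stock prices: S_uuu = 224.6, S_uud = 140.4, S_udd = 87.75, S_ddd = 54.84
Terminal payoffs (S − K): max(104.6, 0) = 104.6, max(20.4, 0) = 20.4, max(-32.25, 0) = 0, max(-65.16, 0) = 0
Node uu (S = 187.2): V_uu = 1/1.08·[0.7333·104.6400 + 0.2667·20.4000] = 76.0889
Node ud (S = 117): V_ud = 1/1.08·[0.7333·20.4000 + 0.2667·0.0000] = 13.8519
Node dd (S = 73.12): V_dd = 1/1.08·[0.7333·0.0000 + 0.2667·0.0000] = 0.0000
Node u (S = 156): V_u = 1/1.08·[0.7333·76.0889 + 0.2667·13.8519] = 55.0855
Node d (S = 97.5): V_d = 1/1.08·[0.7333·13.8519 + 0.2667·0.0000] = 9.4056
Node 0 (S = 130): V_0 = 1/1.08·[0.7333·55.0855 + 0.2667·9.4056] = 39.7261

£39.73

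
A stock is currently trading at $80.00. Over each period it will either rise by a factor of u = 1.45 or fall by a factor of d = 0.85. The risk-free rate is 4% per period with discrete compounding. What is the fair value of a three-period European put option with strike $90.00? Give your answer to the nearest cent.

Risk-neutral probability p = (1 + 0.04 − 0.85)/(1.45 − 0.85) = 0.1900/0.6000 = 0.3167
Terminal stock prices: S_uuu = 243.9, S_uud = 143, S_udd = 83.81, S_ddd = 49.13
Terminal payoffs (K − S): max(-153.9, 0) = 0, max(-52.97, 0) = 0, max(6.19, 0) = 6.19, max(40.87, 0) = 40.87
Node uu (S = 168.2): V_uu = 1/1.04·[0.3167·0.0000 + 0.6833·0.0000] = 0.0000
Node ud (S = 98.6): V_ud = 1/1.04·[0.3167·0.0000 + 0.6833·6.1900] = 4.0671
Node dd (S = 57.8): V_dd = 1/1.04·[0.3167·6.1900 + 0.6833·40.8700] = 28.7385
Node u (S = 116): V_u = 1/1.04·[0.3167·0.0000 + 0.6833·4.0671] = 2.6723
Node d (S = 68): V_d = 1/1.04·[0.3167·4.0671 + 0.6833·28.7385] = 20.1210
Node 0 (S = 80): V_0 = 1/1.04·[0.3167·2.6723 + 0.6833·20.1210] = 14.0342

$14.03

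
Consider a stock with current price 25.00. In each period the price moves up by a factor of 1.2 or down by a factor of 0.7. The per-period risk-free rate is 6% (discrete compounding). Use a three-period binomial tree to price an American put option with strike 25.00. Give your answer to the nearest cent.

2.70

Risk-neutral probability p = (1 + 0.06 − 0.7)/(1.2 − 0.7) = 0.3600/0.5000 = 0.7200
Terminal stock prices: S_uuu = 43.2, S_uud = 25.2, S_udd = 14.7, S_ddd = 8.575
Terminal payoffs (K − S): max(-18.2, 0) = 0, max(-0.2, 0) = 0, max(10.3, 0) = 10.3, max(16.43, 0) = 16.43
Node uu (S = 36): continuation = 1/1.06·[0.7200·0.0000 + 0.2800·0.0000] = 0.0000; exercise value = 0.0000 ≤ continuation, so V_uu = 0.0000
Node ud (S = 21): continuation = 1/1.06·[0.7200·0.0000 + 0.2800·10.3000] = 2.7208; exercise value = 4.0000 > continuation, so V_ud = 4.0000 (exercise)
Node dd (S = 12.25): continuation = 1/1.06·[0.7200·10.3000 + 0.2800·16.4250] = 11.3349; exercise value = 12.7500 > continuation, so V_dd = 12.7500 (exercise)
Node u (S = 30): continuation = 1/1.06·[0.7200·0.0000 + 0.2800·4.0000] = 1.0566; exercise value = 0.0000 ≤ continuation, so V_u = 1.0566
Node d (S = 17.5): continuation = 1/1.06·[0.7200·4.0000 + 0.2800·12.7500] = 6.0849; exercise value = 7.5000 > continuation, so V_d = 7.5000 (exercise)
Node 0 (S = 25): continuation = 1/1.06·[0.7200·1.0566 + 0.2800·7.5000] = 2.6988; exercise value = 0.0000 ≤ continuation, so V_0 = 2.6988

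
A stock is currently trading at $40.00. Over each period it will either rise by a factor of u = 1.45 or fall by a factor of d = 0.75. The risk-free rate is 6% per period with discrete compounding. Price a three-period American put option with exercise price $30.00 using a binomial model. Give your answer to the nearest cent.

$2.07

Risk-neutral probability p = (1 + 0.06 − 0.75)/(1.45 − 0.75) = 0.3100/0.7000 = 0.4429
Terminal stock prices: S_uuu = 121.9, S_uud = 63.07, S_udd = 32.62, S_ddd = 16.88
Terminal payoffs (K − S): max(-91.94, 0) = 0, max(-33.07, 0) = 0, max(-2.625, 0) = 0, max(13.12, 0) = 13.12
Node uu (S = 84.1): continuation = 1/1.06·[0.4429·0.0000 + 0.5571·0.0000] = 0.0000; exercise value = 0.0000 ≤ continuation, so V_uu = 0.0000
Node ud (S = 43.5): continuation = 1/1.06·[0.4429·0.0000 + 0.5571·0.0000] = 0.0000; exercise value = 0.0000 ≤ continuation, so V_ud = 0.0000
Node dd (S = 22.5): continuation = 1/1.06·[0.4429·0.0000 + 0.5571·13.1250] = 6.8986; exercise value = 7.5000 > continuation, so V_dd = 7.5000 (exercise)
Node u (S = 58): continuation = 1/1.06·[0.4429·0.0000 + 0.5571·0.0000] = 0.0000; exercise value = 0.0000 ≤ continuation, so V_u = 0.0000
Node d (S = 30): continuation = 1/1.06·[0.4429·0.0000 + 0.5571·7.5000] = 3.9420; exercise value = 0.0000 ≤ continuation, so V_d = 3.9420
Node 0 (S = 40): continuation = 1/1.06·[0.4429·0.0000 + 0.5571·3.9420] = 2.0720; exercise value = 0.0000 ≤ continuation, so V_0 = 2.0720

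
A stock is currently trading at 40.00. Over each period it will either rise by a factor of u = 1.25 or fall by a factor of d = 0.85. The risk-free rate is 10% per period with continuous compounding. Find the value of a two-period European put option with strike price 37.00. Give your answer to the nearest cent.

Risk-neutral probability p = (e^0.1 − 0.85)/(1.25 − 0.85) = 0.2552/0.4000 = 0.6379
Terminal stock prices: S_uu = 62.5, S_ud = 42.5, S_dd = 28.9
Terminal payoffs (K − S): max(-25.5, 0) = 0, max(-5.5, 0) = 0, max(8.1, 0) = 8.1
Node u (S = 50): V_u = e^(−0.1)·[0.6379·0.0000 + 0.3621·0.0000] = 0.0000
Node d (S = 34): V_d = e^(−0.1)·[0.6379·0.0000 + 0.3621·8.1000] = 2.6537
Node 0 (S = 40): V_0 = e^(−0.1)·[0.6379·0.0000 + 0.3621·2.6537] = 0.8694

0.87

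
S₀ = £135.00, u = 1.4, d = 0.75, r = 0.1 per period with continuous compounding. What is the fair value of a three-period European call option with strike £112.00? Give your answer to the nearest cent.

Risk-neutral probability p = (e^0.1 − 0.75)/(1.4 − 0.75) = 0.3552/0.6500 = 0.5464
Terminal stock prices: S_uuu = 370.4, S_uud = 198.4, S_udd = 106.3, S_ddd = 56.95
Terminal payoffs (S − K): max(258.4, 0) = 258.4, max(86.45, 0) = 86.45, max(-5.688, 0) = 0, max(-55.05, 0) = 0
Node uu (S = 264.6): V_uu = e^(−0.1)·[0.5464·258.4400 + 0.4536·86.4500] = 163.2582
Node ud (S = 141.8): V_ud = e^(−0.1)·[0.5464·86.4500 + 0.4536·0.0000] = 42.7425
Node dd (S = 75.94): V_dd = e^(−0.1)·[0.5464·0.0000 + 0.4536·0.0000] = 0.0000
Node u (S = 189): V_u = e^(−0.1)·[0.5464·163.2582 + 0.4536·42.7425] = 98.2602
Node d (S = 101.2): V_d = e^(−0.1)·[0.5464·42.7425 + 0.4536·0.0000] = 21.1327
Node 0 (S = 135): V_0 = e^(−0.1)·[0.5464·98.2602 + 0.4536·21.1327] = 57.2549

£57.25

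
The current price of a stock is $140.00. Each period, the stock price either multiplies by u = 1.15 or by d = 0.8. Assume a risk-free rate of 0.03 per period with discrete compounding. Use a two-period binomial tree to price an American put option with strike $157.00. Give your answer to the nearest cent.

$20.97

Risk-neutral probability p = (1 + 0.03 − 0.8)/(1.15 − 0.8) = 0.2300/0.3500 = 0.6571
Terminal stock prices: S_uu = 185.1, S_ud = 128.8, S_dd = 89.6
Terminal payoffs (K − S): max(-28.15, 0) = 0, max(28.2, 0) = 28.2, max(67.4, 0) = 67.4
Node u (S = 161): continuation = 1/1.03·[0.6571·0.0000 + 0.3429·28.2000] = 9.3870; exercise value = 0.0000 ≤ continuation, so V_u = 9.3870
Node d (S = 112): continuation = 1/1.03·[0.6571·28.2000 + 0.3429·67.4000] = 40.4272; exercise value = 45.0000 > continuation, so V_d = 45.0000 (exercise)
Node 0 (S = 140): continuation = 1/1.03·[0.6571·9.3870 + 0.3429·45.0000] = 20.9681; exercise value = 17.0000 ≤ continuation, so V_0 = 20.9681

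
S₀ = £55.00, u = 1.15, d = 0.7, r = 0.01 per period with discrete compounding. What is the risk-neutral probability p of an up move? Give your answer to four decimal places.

Risk-neutral probability p = (1 + 0.01 − 0.7)/(1.15 − 0.7) = 0.3100/0.4500 = 0.6889

p = 0.6889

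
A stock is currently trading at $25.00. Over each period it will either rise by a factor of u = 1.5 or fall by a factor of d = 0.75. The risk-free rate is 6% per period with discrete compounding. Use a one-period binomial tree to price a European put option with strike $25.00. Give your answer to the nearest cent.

Risk-neutral probability p = (1 + 0.06 − 0.75)/(1.5 − 0.75) = 0.3100/0.7500 = 0.4133
Terminal stock prices: S_u = 37.5, S_d = 18.75
Terminal payoffs (K − S): max(-12.5, 0) = 0, max(6.25, 0) = 6.25
Node 0 (S = 25): V_0 = 1/1.06·[0.4133·0.0000 + 0.5867·6.2500] = 3.4591

$3.46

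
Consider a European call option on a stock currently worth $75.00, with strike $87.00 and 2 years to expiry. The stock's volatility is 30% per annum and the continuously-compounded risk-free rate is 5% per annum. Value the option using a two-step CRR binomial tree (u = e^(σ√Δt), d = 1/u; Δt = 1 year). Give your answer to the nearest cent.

$11.68

CRR parameters: u = e^(σ√Δt) = e^(0.3·√1) = 1.3499, d = 1/u = 0.7408
Per-period rate: rΔt = 0.05·1 = 0.05, so R = e^0.05 = 1.0513
Risk-neutral probability p = (e^0.05 − 0.7408)/(1.3499 − 0.7408) = 0.3105/0.6090 = 0.5097
Terminal stock prices: S_uu = 136.7, S_ud = 75, S_dd = 41.16
Terminal payoffs (S − K): max(49.66, 0) = 49.66, max(-12, 0) = 0, max(-45.84, 0) = 0
Node u (S = 101.2): V_u = e^(−0.05)·[0.5097·49.6589 + 0.4903·0.0000] = 24.0786
Node d (S = 55.56): V_d = e^(−0.05)·[0.5097·0.0000 + 0.4903·0.0000] = 0.0000
Node 0 (S = 75): V_0 = e^(−0.05)·[0.5097·24.0786 + 0.4903·0.0000] = 11.6753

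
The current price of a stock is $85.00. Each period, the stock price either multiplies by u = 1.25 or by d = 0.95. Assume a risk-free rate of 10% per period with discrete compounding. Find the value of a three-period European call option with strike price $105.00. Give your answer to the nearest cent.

$11.70

Risk-neutral probability p = (1 + 0.1 − 0.95)/(1.25 − 0.95) = 0.1500/0.3000 = 0.5000
Terminal stock prices: S_uuu = 166, S_uud = 126.2, S_udd = 95.89, S_ddd = 72.88
Terminal payoffs (S − K): max(61.02, 0) = 61.02, max(21.17, 0) = 21.17, max(-9.109, 0) = 0, max(-32.12, 0) = 0
Node uu (S = 132.8): V_uu = 1/1.1·[0.5000·61.0156 + 0.5000·21.1719] = 37.3580
Node ud (S = 100.9): V_ud = 1/1.1·[0.5000·21.1719 + 0.5000·0.0000] = 9.6236
Node dd (S = 76.71): V_dd = 1/1.1·[0.5000·0.0000 + 0.5000·0.0000] = 0.0000
Node u (S = 106.2): V_u = 1/1.1·[0.5000·37.3580 + 0.5000·9.6236] = 21.3552
Node d (S = 80.75): V_d = 1/1.1·[0.5000·9.6236 + 0.5000·0.0000] = 4.3744
Node 0 (S = 85): V_0 = 1/1.1·[0.5000·21.3552 + 0.5000·4.3744] = 11.6953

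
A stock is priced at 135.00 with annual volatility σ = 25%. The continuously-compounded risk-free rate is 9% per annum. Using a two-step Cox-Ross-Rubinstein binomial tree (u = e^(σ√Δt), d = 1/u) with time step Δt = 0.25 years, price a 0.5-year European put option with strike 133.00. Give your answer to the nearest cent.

5.17

CRR parameters: u = e^(σ√Δt) = e^(0.25·√0.25) = 1.1331, d = 1/u = 0.8825
Per-period rate: rΔt = 0.09·0.25 = 0.0225, so R = e^0.0225 = 1.0228
Risk-neutral probability p = (e^0.0225 − 0.8825)/(1.1331 − 0.8825) = 0.1403/0.2507 = 0.5596
Terminal stock prices: S_uu = 173.3, S_ud = 135, S_dd = 105.1
Terminal payoffs (K − S): max(-40.34, 0) = 0, max(-2, 0) = 0, max(27.86, 0) = 27.86
Node u (S = 153): V_u = e^(−0.0225)·[0.5596·0.0000 + 0.4404·0.0000] = 0.0000
Node d (S = 119.1): V_d = e^(−0.0225)·[0.5596·0.0000 + 0.4404·27.8619] = 11.9981
Node 0 (S = 135): V_0 = e^(−0.0225)·[0.5596·0.0000 + 0.4404·11.9981] = 5.1667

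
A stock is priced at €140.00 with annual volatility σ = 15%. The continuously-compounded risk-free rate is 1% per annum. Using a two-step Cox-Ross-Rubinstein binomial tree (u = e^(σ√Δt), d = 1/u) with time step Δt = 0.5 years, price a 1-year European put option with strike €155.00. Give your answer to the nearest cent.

€17.88

CRR parameters: u = e^(σ√Δt) = e^(0.15·√0.5) = 1.1119, d = 1/u = 0.8994
Per-period rate: rΔt = 0.01·0.5 = 0.005, so R = e^0.005 = 1.0050
Risk-neutral probability p = (e^0.005 − 0.8994)/(1.1119 − 0.8994) = 0.1056/0.2125 = 0.4971
Terminal stock prices: S_uu = 173.1, S_ud = 140, S_dd = 113.2
Terminal payoffs (K − S): max(-18.08, 0) = 0, max(15, 0) = 15, max(41.76, 0) = 41.76
Node u (S = 155.7): V_u = e^(−0.005)·[0.4971·0.0000 + 0.5029·15.0000] = 7.5060
Node d (S = 125.9): V_d = e^(−0.005)·[0.4971·15.0000 + 0.5029·41.7599] = 28.3158
Node 0 (S = 140): V_0 = e^(−0.005)·[0.4971·7.5060 + 0.5029·28.3158] = 17.8817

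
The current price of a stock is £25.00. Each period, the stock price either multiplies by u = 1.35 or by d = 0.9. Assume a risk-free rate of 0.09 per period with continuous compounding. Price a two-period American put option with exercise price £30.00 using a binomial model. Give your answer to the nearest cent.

Risk-neutral probability p = (e^0.09 − 0.9)/(1.35 − 0.9) = 0.1942/0.4500 = 0.4315
Terminal stock prices: S_uu = 45.56, S_ud = 30.38, S_dd = 20.25
Terminal payoffs (K − S): max(-15.56, 0) = 0, max(-0.375, 0) = 0, max(9.75, 0) = 9.75
Node u (S = 33.75): continuation = e^(−0.09)·[0.4315·0.0000 + 0.5685·0.0000] = 0.0000; exercise value = 0.0000 ≤ continuation, so V_u = 0.0000
Node d (S = 22.5): continuation = e^(−0.09)·[0.4315·0.0000 + 0.5685·9.7500] = 5.0658; exercise value = 7.5000 > continuation, so V_d = 7.5000 (exercise)
Node 0 (S = 25): continuation = e^(−0.09)·[0.4315·0.0000 + 0.5685·7.5000] = 3.8968; exercise value = 5.0000 > continuation, so V_0 = 5.0000 (exercise)

£5.00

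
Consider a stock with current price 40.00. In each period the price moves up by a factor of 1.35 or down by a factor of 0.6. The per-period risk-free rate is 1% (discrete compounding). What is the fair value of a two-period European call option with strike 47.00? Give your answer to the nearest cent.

7.59

Risk-neutral probability p = (1 + 0.01 − 0.6)/(1.35 − 0.6) = 0.4100/0.7500 = 0.5467
Terminal stock prices: S_uu = 72.9, S_ud = 32.4, S_dd = 14.4
Terminal payoffs (S − K): max(25.9, 0) = 25.9, max(-14.6, 0) = 0, max(-32.6, 0) = 0
Node u (S = 54): V_u = 1/1.01·[0.5467·25.9000 + 0.4533·0.0000] = 14.0185
Node d (S = 24): V_d = 1/1.01·[0.5467·0.0000 + 0.4533·0.0000] = 0.0000
Node 0 (S = 40): V_0 = 1/1.01·[0.5467·14.0185 + 0.4533·0.0000] = 7.5876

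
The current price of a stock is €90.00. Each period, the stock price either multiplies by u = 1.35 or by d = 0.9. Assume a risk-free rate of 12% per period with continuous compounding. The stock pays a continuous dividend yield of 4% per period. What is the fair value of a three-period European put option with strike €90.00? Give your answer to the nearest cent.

€3.54

Per-period risk-free factor R = e^0.12 = 1.1275; dividend-adjusted growth = e^(0.12−0.04) = 1.0833.
Risk-neutral probability p = (1.0833 − 0.9)/(1.35 − 0.9) = 0.1833/0.4500 = 0.4073
Terminal stock prices: S_uuu = 221.4, S_uud = 147.6, S_udd = 98.42, S_ddd = 65.61
Terminal payoffs (K − S): max(-131.4, 0) = 0, max(-57.62, 0) = 0, max(-8.415, 0) = 0, max(24.39, 0) = 24.39
Node uu (S = 164): V_uu = e^(−0.12)·[0.4073·0.0000 + 0.5927·0.0000] = 0.0000
Node ud (S = 109.4): V_ud = e^(−0.12)·[0.4073·0.0000 + 0.5927·0.0000] = 0.0000
Node dd (S = 72.9): V_dd = e^(−0.12)·[0.4073·0.0000 + 0.5927·24.3900] = 12.8212
Node u (S = 121.5): V_u = e^(−0.12)·[0.4073·0.0000 + 0.5927·0.0000] = 0.0000
Node d (S = 81): V_d = e^(−0.12)·[0.4073·0.0000 + 0.5927·12.8212] = 6.7398
Node 0 (S = 90): V_0 = e^(−0.12)·[0.4073·0.0000 + 0.5927·6.7398] = 3.5429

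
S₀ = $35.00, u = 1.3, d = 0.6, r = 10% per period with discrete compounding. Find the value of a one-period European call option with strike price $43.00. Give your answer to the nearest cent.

$1.62

Risk-neutral probability p = (1 + 0.1 − 0.6)/(1.3 − 0.6) = 0.5000/0.7000 = 0.7143
Terminal stock prices: S_u = 45.5, S_d = 21
Terminal payoffs (S − K): max(2.5, 0) = 2.5, max(-22, 0) = 0
Node 0 (S = 35): V_0 = 1/1.1·[0.7143·2.5000 + 0.2857·0.0000] = 1.6234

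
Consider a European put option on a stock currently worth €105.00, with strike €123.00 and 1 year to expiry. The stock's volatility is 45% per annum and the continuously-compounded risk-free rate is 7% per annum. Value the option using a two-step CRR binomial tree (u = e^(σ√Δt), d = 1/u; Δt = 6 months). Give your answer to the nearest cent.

€25.63

CRR parameters: u = e^(σ√Δt) = e^(0.45·√0.5) = 1.3746, d = 1/u = 0.7275
Per-period rate: rΔt = 0.07·0.5 = 0.035, so R = e^0.035 = 1.0356
Risk-neutral probability p = (e^0.035 − 0.7275)/(1.3746 − 0.7275) = 0.3082/0.6472 = 0.4762
Terminal stock prices: S_uu = 198.4, S_ud = 105, S_dd = 55.57
Terminal payoffs (K − S): max(-75.41, 0) = 0, max(18, 0) = 18, max(67.43, 0) = 67.43
Node u (S = 144.3): V_u = e^(−0.035)·[0.4762·0.0000 + 0.5238·18.0000] = 9.1049
Node d (S = 76.38): V_d = e^(−0.035)·[0.4762·18.0000 + 0.5238·67.4344] = 42.3863
Node 0 (S = 105): V_0 = e^(−0.035)·[0.4762·9.1049 + 0.5238·42.3863] = 25.6265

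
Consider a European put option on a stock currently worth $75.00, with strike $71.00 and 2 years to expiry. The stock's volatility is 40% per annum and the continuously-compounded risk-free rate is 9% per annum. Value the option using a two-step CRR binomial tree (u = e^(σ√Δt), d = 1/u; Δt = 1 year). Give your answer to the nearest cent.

$7.30

CRR parameters: u = e^(σ√Δt) = e^(0.4·√1) = 1.4918, d = 1/u = 0.6703
Per-period rate: rΔt = 0.09·1 = 0.09, so R = e^0.09 = 1.0942
Risk-neutral probability p = (e^0.09 − 0.6703)/(1.4918 − 0.6703) = 0.4239/0.8215 = 0.5159
Terminal stock prices: S_uu = 166.9, S_ud = 75, S_dd = 33.7
Terminal payoffs (K − S): max(-95.92, 0) = 0, max(-4, 0) = 0, max(37.3, 0) = 37.3
Node u (S = 111.9): V_u = e^(−0.09)·[0.5159·0.0000 + 0.4841·0.0000] = 0.0000
Node d (S = 50.27): V_d = e^(−0.09)·[0.5159·0.0000 + 0.4841·37.3003] = 16.5013
Node 0 (S = 75): V_0 = e^(−0.09)·[0.5159·0.0000 + 0.4841·16.5013] = 7.3000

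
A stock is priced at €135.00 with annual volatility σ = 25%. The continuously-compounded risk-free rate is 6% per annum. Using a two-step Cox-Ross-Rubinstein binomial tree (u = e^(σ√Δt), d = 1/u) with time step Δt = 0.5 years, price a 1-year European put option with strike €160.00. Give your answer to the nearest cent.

€24.59

CRR parameters: u = e^(σ√Δt) = e^(0.25·√0.5) = 1.1934, d = 1/u = 0.8380
Per-period rate: rΔt = 0.06·0.5 = 0.03, so R = e^0.03 = 1.0305
Risk-neutral probability p = (e^0.03 − 0.8380)/(1.1934 − 0.8380) = 0.1925/0.3554 = 0.5416
Terminal stock prices: S_uu = 192.3, S_ud = 135, S_dd = 94.8
Terminal payoffs (K − S): max(-32.26, 0) = 0, max(25, 0) = 25, max(65.2, 0) = 65.2
Node u (S = 161.1): V_u = e^(−0.03)·[0.5416·0.0000 + 0.4584·25.0000] = 11.1210
Node d (S = 113.1): V_d = e^(−0.03)·[0.5416·25.0000 + 0.4584·65.2046] = 42.1458
Node 0 (S = 135): V_0 = e^(−0.03)·[0.5416·11.1210 + 0.4584·42.1458] = 24.5934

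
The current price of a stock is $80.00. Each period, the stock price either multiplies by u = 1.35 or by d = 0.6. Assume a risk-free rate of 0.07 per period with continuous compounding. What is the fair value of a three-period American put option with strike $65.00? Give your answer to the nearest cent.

$7.96

Risk-neutral probability p = (e^0.07 − 0.6)/(1.35 − 0.6) = 0.4725/0.7500 = 0.6300
Terminal stock prices: S_uuu = 196.8, S_uud = 87.48, S_udd = 38.88, S_ddd = 17.28
Terminal payoffs (K − S): max(-131.8, 0) = 0, max(-22.48, 0) = 0, max(26.12, 0) = 26.12, max(47.72, 0) = 47.72
Node uu (S = 145.8): continuation = e^(−0.07)·[0.6300·0.0000 + 0.3700·0.0000] = 0.0000; exercise value = 0.0000 ≤ continuation, so V_uu = 0.0000
Node ud (S = 64.8): continuation = e^(−0.07)·[0.6300·0.0000 + 0.3700·26.1200] = 9.0108; exercise value = 0.2000 ≤ continuation, so V_ud = 9.0108
Node dd (S = 28.8): continuation = e^(−0.07)·[0.6300·26.1200 + 0.3700·47.7200] = 31.8056; exercise value = 36.2000 > continuation, so V_dd = 36.2000 (exercise)
Node u (S = 108): continuation = e^(−0.07)·[0.6300·0.0000 + 0.3700·9.0108] = 3.1085; exercise value = 0.0000 ≤ continuation, so V_u = 3.1085
Node d (S = 48): continuation = e^(−0.07)·[0.6300·9.0108 + 0.3700·36.2000] = 17.7812; exercise value = 17.0000 ≤ continuation, so V_d = 17.7812
Node 0 (S = 80): continuation = e^(−0.07)·[0.6300·3.1085 + 0.3700·17.7812] = 7.9601; exercise value = 0.0000 ≤ continuation, so V_0 = 7.9601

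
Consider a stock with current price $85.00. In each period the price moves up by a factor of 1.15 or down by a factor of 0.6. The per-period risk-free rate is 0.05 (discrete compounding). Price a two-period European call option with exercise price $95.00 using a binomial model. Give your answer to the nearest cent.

$10.57

Risk-neutral probability p = (1 + 0.05 − 0.6)/(1.15 − 0.6) = 0.4500/0.5500 = 0.8182
Terminal stock prices: S_uu = 112.4, S_ud = 58.65, S_dd = 30.6
Terminal payoffs (S − K): max(17.41, 0) = 17.41, max(-36.35, 0) = 0, max(-64.4, 0) = 0
Node u (S = 97.75): V_u = 1/1.05·[0.8182·17.4125 + 0.1818·0.0000] = 13.5682
Node d (S = 51): V_d = 1/1.05·[0.8182·0.0000 + 0.1818·0.0000] = 0.0000
Node 0 (S = 85): V_0 = 1/1.05·[0.8182·13.5682 + 0.1818·0.0000] = 10.5726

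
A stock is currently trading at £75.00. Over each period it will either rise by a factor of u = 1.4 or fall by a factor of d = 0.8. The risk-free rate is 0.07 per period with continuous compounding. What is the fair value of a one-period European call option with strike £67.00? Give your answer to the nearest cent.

£16.09

Risk-neutral probability p = (e^0.07 − 0.8)/(1.4 − 0.8) = 0.2725/0.6000 = 0.4542
Terminal stock prices: S_u = 105, S_d = 60
Terminal payoffs (S − K): max(38, 0) = 38, max(-7, 0) = 0
Node 0 (S = 75): V_0 = e^(−0.07)·[0.4542·38.0000 + 0.5458·0.0000] = 16.0920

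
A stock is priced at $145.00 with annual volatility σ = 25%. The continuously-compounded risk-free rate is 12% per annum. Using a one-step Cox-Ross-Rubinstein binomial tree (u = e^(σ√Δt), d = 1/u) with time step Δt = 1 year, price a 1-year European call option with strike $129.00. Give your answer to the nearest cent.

CRR parameters: u = e^(σ√Δt) = e^(0.25·√1) = 1.2840, d = 1/u = 0.7788
Per-period rate: rΔt = 0.12·1 = 0.12, so R = e^0.12 = 1.1275
Risk-neutral probability p = (e^0.12 − 0.7788)/(1.2840 − 0.7788) = 0.3487/0.5052 = 0.6902
Terminal stock prices: S_u = 186.2, S_d = 112.9
Terminal payoffs (S − K): max(57.18, 0) = 57.18, max(-16.07, 0) = 0
Node 0 (S = 145): V_0 = e^(−0.12)·[0.6902·57.1837 + 0.3098·0.0000] = 35.0041

$35.00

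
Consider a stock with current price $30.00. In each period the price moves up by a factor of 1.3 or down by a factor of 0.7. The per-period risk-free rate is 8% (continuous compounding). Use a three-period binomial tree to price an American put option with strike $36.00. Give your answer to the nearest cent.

$6.77

Risk-neutral probability p = (e^0.08 − 0.7)/(1.3 − 0.7) = 0.3833/0.6000 = 0.6388
Terminal stock prices: S_uuu = 65.91, S_uud = 35.49, S_udd = 19.11, S_ddd = 10.29
Terminal payoffs (K − S): max(-29.91, 0) = 0, max(0.51, 0) = 0.51, max(16.89, 0) = 16.89, max(25.71, 0) = 25.71
Node uu (S = 50.7): continuation = e^(−0.08)·[0.6388·0.0000 + 0.3612·0.5100] = 0.1700; exercise value = 0.0000 ≤ continuation, so V_uu = 0.1700
Node ud (S = 27.3): continuation = e^(−0.08)·[0.6388·0.5100 + 0.3612·16.8900] = 5.9322; exercise value = 8.7000 > continuation, so V_ud = 8.7000 (exercise)
Node dd (S = 14.7): continuation = e^(−0.08)·[0.6388·16.8900 + 0.3612·25.7100] = 18.5322; exercise value = 21.3000 > continuation, so V_dd = 21.3000 (exercise)
Node u (S = 39): continuation = e^(−0.08)·[0.6388·0.1700 + 0.3612·8.7000] = 3.0010; exercise value = 0.0000 ≤ continuation, so V_u = 3.0010
Node d (S = 21): continuation = e^(−0.08)·[0.6388·8.7000 + 0.3612·21.3000] = 12.2322; exercise value = 15.0000 > continuation, so V_d = 15.0000 (exercise)
Node 0 (S = 30): continuation = e^(−0.08)·[0.6388·3.0010 + 0.3612·15.0000] = 6.7710; exercise value = 6.0000 ≤ continuation, so V_0 = 6.7710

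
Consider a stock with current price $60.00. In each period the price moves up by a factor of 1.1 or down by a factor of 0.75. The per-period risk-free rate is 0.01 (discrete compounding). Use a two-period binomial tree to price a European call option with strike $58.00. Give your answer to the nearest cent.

Risk-neutral probability p = (1 + 0.01 − 0.75)/(1.1 − 0.75) = 0.2600/0.3500 = 0.7429
Terminal stock prices: S_uu = 72.6, S_ud = 49.5, S_dd = 33.75
Terminal payoffs (S − K): max(14.6, 0) = 14.6, max(-8.5, 0) = 0, max(-24.25, 0) = 0
Node u (S = 66): V_u = 1/1.01·[0.7429·14.6000 + 0.2571·0.0000] = 10.7383
Node d (S = 45): V_d = 1/1.01·[0.7429·0.0000 + 0.2571·0.0000] = 0.0000
Node 0 (S = 60): V_0 = 1/1.01·[0.7429·10.7383 + 0.2571·0.0000] = 7.8981

$7.90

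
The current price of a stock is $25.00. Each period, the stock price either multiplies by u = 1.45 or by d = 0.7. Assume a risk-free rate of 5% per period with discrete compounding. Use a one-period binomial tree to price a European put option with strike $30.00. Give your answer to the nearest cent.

$6.35

Risk-neutral probability p = (1 + 0.05 − 0.7)/(1.45 − 0.7) = 0.3500/0.7500 = 0.4667
Terminal stock prices: S_u = 36.25, S_d = 17.5
Terminal payoffs (K − S): max(-6.25, 0) = 0, max(12.5, 0) = 12.5
Node 0 (S = 25): V_0 = 1/1.05·[0.4667·0.0000 + 0.5333·12.5000] = 6.3492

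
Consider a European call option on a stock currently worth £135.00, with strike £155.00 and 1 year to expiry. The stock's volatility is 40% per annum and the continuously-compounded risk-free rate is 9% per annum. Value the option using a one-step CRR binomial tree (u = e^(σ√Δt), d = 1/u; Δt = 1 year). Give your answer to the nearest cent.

£21.88

CRR parameters: u = e^(σ√Δt) = e^(0.4·√1) = 1.4918, d = 1/u = 0.6703
Per-period rate: rΔt = 0.09·1 = 0.09, so R = e^0.09 = 1.0942
Risk-neutral probability p = (e^0.09 − 0.6703)/(1.4918 − 0.6703) = 0.4239/0.8215 = 0.5159
Terminal stock prices: S_u = 201.4, S_d = 90.49
Terminal payoffs (S − K): max(46.4, 0) = 46.4, max(-64.51, 0) = 0
Node 0 (S = 135): V_0 = e^(−0.09)·[0.5159·46.3963 + 0.4841·0.0000] = 21.8778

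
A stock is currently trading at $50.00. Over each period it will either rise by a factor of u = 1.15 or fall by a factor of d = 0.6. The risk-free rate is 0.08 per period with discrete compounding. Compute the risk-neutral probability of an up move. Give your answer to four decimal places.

Risk-neutral probability p = (1 + 0.08 − 0.6)/(1.15 − 0.6) = 0.4800/0.5500 = 0.8727

p = 0.8727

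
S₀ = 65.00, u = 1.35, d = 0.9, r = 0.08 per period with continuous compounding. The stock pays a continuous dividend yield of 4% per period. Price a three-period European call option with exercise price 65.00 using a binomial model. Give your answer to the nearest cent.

Per-period risk-free factor R = e^0.08 = 1.0833; dividend-adjusted growth = e^(0.08−0.04) = 1.0408.
Risk-neutral probability p = (1.0408 − 0.9)/(1.35 − 0.9) = 0.1408/0.4500 = 0.3129
Terminal stock prices: S_uuu = 159.9, S_uud = 106.6, S_udd = 71.08, S_ddd = 47.39
Terminal payoffs (S − K): max(94.92, 0) = 94.92, max(41.62, 0) = 41.62, max(6.078, 0) = 6.078, max(-17.61, 0) = 0
Node uu (S = 118.5): V_uu = e^(−0.08)·[0.3129·94.9244 + 0.6871·41.6163] = 53.8150
Node ud (S = 78.98): V_ud = e^(−0.08)·[0.3129·41.6163 + 0.6871·6.0775] = 15.8758
Node dd (S = 52.65): V_dd = e^(−0.08)·[0.3129·6.0775 + 0.6871·0.0000] = 1.7555
Node u (S = 87.75): V_u = e^(−0.08)·[0.3129·53.8150 + 0.6871·15.8758] = 25.6141
Node d (S = 58.5): V_d = e^(−0.08)·[0.3129·15.8758 + 0.6871·1.7555] = 5.6993
Node 0 (S = 65): V_0 = e^(−0.08)·[0.3129·25.6141 + 0.6871·5.6993] = 11.0136

11.01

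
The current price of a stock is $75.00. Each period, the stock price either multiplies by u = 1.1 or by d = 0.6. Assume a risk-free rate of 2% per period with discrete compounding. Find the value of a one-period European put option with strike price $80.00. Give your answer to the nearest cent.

Risk-neutral probability p = (1 + 0.02 − 0.6)/(1.1 − 0.6) = 0.4200/0.5000 = 0.8400
Terminal stock prices: S_u = 82.5, S_d = 45
Terminal payoffs (K − S): max(-2.5, 0) = 0, max(35, 0) = 35
Node 0 (S = 75): V_0 = 1/1.02·[0.8400·0.0000 + 0.1600·35.0000] = 5.4902

$5.49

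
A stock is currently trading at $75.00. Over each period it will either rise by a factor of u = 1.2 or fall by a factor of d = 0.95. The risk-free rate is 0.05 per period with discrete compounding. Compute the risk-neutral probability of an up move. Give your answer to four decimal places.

p = 0.4000

Risk-neutral probability p = (1 + 0.05 − 0.95)/(1.2 − 0.95) = 0.1000/0.2500 = 0.4000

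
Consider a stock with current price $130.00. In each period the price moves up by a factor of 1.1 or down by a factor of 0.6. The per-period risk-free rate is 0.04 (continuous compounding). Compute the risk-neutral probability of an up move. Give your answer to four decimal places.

Risk-neutral probability p = (e^0.04 − 0.6)/(1.1 − 0.6) = 0.4408/0.5000 = 0.8816

p = 0.8816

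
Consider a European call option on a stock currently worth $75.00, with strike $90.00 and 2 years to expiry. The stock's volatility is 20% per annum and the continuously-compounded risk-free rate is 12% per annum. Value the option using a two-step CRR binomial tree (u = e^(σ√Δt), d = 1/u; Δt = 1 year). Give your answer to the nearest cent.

$10.12

CRR parameters: u = e^(σ√Δt) = e^(0.2·√1) = 1.2214, d = 1/u = 0.8187
Per-period rate: rΔt = 0.12·1 = 0.12, so R = e^0.12 = 1.1275
Risk-neutral probability p = (e^0.12 − 0.8187)/(1.2214 − 0.8187) = 0.3088/0.4027 = 0.7668
Terminal stock prices: S_uu = 111.9, S_ud = 75, S_dd = 50.27
Terminal payoffs (S − K): max(21.89, 0) = 21.89, max(-15, 0) = 0, max(-39.73, 0) = 0
Node u (S = 91.61): V_u = e^(−0.12)·[0.7668·21.8869 + 0.2332·0.0000] = 14.8849
Node d (S = 61.4): V_d = e^(−0.12)·[0.7668·0.0000 + 0.2332·0.0000] = 0.0000
Node 0 (S = 75): V_0 = e^(−0.12)·[0.7668·14.8849 + 0.2332·0.0000] = 10.1230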